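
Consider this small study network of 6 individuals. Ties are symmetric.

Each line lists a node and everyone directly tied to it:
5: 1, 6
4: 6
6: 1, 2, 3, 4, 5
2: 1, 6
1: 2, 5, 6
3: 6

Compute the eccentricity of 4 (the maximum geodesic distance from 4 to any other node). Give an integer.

Distances from 4: 1:2, 2:2, 3:2, 5:2, 6:1.
The largest is 2 (to 1, 3, 5, and 2), so the eccentricity of 4 is 2.

2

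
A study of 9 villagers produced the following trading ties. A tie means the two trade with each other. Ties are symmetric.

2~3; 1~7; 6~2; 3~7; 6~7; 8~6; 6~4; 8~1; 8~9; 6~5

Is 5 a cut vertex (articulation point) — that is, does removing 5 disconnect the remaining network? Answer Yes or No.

Even without 5, every remaining node can still reach every other (the residual graph is connected), so 5 is not a cut vertex.

No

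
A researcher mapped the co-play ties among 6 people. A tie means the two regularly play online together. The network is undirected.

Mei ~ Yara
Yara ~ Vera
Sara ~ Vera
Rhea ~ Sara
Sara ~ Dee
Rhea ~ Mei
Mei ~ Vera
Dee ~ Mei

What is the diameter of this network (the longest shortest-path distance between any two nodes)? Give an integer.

2

Eccentricity of each node (its greatest distance to any other): Dee:2, Mei:2, Rhea:2, Sara:2, Vera:2, Yara:2.
The maximum eccentricity is 2, realized for instance by the pair Vera–Rhea via Vera – Sara – Rhea. So the diameter is 2.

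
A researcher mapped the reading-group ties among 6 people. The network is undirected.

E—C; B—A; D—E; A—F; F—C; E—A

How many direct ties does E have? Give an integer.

E is directly tied to A, C, and D. That is 3 neighbors, so the degree of E is 3.

3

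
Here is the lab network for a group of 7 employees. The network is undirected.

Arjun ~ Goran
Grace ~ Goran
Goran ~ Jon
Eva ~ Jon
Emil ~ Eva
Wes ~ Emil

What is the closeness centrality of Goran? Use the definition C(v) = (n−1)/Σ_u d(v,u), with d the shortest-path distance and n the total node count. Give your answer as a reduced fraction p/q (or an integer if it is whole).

1/2

Distances from Goran: Arjun:1, Emil:3, Eva:2, Grace:1, Jon:1, Wes:4. Sum = 12.
n = 7, so closeness = 6/12 = 1/2.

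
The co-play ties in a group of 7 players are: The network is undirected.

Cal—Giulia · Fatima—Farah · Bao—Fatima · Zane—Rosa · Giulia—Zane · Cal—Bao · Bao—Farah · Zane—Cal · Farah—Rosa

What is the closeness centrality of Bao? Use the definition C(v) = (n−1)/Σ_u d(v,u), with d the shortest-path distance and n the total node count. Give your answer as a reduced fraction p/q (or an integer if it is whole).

2/3

Distances from Bao: Cal:1, Farah:1, Fatima:1, Giulia:2, Rosa:2, Zane:2. Sum = 9.
n = 7, so closeness = 6/9 = 2/3.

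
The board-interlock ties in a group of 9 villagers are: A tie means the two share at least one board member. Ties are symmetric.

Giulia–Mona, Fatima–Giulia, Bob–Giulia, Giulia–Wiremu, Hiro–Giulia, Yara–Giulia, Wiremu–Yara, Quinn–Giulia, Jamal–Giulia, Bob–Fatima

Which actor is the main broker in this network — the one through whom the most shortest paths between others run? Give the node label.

Giulia

Unnormalized betweenness of each node: Bob:0, Fatima:0, Giulia:26, Hiro:0, Jamal:0, Mona:0, Quinn:0, Wiremu:0, Yara:0.
Giulia has the largest value, 26, making it the main broker — the node through which the most shortest paths run.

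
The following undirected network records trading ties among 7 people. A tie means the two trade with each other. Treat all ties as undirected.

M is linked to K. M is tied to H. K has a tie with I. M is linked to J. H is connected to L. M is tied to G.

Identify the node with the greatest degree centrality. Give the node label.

Degrees — G:1, H:2, I:1, J:1, K:2, L:1, M:4.
The maximum is 4, attained only by M.

M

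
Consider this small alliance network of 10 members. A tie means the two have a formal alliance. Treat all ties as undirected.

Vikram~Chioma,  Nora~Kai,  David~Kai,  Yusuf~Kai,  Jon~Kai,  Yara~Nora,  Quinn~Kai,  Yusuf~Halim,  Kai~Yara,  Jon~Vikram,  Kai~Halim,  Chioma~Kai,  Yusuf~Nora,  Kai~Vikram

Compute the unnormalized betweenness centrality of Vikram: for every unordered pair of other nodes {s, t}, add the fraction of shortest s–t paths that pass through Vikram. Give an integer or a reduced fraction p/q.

Pairs whose geodesics pass through Vikram — Jon–Chioma: 1/2.
All other pairs contribute 0.
Summing the contributions gives betweenness(Vikram) = 1/2.

1/2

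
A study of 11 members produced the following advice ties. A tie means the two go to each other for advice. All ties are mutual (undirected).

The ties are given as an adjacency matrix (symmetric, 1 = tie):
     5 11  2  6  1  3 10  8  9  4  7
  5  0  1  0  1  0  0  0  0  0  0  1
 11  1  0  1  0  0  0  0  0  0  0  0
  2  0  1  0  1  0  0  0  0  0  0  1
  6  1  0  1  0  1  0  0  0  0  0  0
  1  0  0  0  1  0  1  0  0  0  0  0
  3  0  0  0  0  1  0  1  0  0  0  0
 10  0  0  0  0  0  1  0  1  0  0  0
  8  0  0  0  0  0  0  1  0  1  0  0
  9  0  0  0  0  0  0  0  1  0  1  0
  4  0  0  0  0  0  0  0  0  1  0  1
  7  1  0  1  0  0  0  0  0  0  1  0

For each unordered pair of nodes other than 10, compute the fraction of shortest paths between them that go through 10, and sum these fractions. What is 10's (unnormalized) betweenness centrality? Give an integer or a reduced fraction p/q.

Pairs whose geodesics pass through 10 — 6–8: 1; 1–8: 1; 1–9: 1; 3–8: 1; 3–9: 1; 3–4: 1.
All other pairs contribute 0.
Summing the contributions gives betweenness(10) = 6.

6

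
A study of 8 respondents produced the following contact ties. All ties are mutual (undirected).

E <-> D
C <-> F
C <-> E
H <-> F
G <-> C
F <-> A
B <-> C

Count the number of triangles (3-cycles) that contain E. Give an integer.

0

E's neighbors are C and D, but none of them are tied to each other, so no triangle contains E.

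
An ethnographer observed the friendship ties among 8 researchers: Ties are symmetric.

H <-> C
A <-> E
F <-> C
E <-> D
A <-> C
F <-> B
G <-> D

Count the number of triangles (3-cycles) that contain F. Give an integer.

0

F's neighbors are B and C, but none of them are tied to each other, so no triangle contains F.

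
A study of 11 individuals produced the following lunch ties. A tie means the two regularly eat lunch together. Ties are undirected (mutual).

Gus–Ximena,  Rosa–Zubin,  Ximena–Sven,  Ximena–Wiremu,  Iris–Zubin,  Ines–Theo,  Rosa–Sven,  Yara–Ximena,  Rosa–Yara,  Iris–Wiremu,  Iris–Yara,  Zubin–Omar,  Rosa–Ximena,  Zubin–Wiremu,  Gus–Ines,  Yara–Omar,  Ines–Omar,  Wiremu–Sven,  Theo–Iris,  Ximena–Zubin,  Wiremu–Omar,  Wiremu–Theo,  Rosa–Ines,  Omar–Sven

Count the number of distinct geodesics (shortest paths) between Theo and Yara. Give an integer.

The shortest distance is 2, and the only length-2 path is Theo–Iris–Yara. So there is exactly 1 shortest path.

1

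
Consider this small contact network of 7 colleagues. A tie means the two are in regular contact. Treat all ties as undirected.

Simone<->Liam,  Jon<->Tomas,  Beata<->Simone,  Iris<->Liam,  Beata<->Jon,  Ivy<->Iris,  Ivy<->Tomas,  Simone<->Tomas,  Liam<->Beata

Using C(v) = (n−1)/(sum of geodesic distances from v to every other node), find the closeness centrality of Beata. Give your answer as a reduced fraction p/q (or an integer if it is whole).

3/5

Distances from Beata: Iris:2, Ivy:3, Jon:1, Liam:1, Simone:1, Tomas:2. Sum = 10.
n = 7, so closeness = 6/10 = 3/5.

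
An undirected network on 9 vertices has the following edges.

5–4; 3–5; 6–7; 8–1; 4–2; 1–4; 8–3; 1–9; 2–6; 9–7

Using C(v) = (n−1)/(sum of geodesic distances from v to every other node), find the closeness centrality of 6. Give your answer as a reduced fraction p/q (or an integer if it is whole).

2/5

Distances from 6: 1:3, 2:1, 3:4, 4:2, 5:3, 7:1, 8:4, 9:2. Sum = 20.
n = 9, so closeness = 8/20 = 2/5.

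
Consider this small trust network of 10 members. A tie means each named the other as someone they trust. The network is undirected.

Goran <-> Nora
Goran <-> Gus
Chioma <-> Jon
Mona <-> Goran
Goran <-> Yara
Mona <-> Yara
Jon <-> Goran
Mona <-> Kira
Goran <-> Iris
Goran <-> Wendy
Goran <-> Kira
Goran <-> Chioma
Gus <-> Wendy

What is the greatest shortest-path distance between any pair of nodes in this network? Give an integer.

Eccentricity of each node (its greatest distance to any other): Chioma:2, Goran:1, Gus:2, Iris:2, Jon:2, Kira:2, Mona:2, Nora:2, Wendy:2, Yara:2.
The maximum eccentricity is 2, realized for instance by the pair Gus–Iris via Gus – Goran – Iris. So the diameter is 2.

2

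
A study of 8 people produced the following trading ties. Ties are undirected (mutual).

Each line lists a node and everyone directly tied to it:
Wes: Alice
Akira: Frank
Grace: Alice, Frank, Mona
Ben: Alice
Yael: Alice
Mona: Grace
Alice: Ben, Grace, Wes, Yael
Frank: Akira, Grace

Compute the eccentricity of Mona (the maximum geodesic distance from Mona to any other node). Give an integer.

3

Distances from Mona: Akira:3, Alice:2, Ben:3, Frank:2, Grace:1, Wes:3, Yael:3.
The largest is 3 (to Akira, Ben, Wes, and Yael), so the eccentricity of Mona is 3.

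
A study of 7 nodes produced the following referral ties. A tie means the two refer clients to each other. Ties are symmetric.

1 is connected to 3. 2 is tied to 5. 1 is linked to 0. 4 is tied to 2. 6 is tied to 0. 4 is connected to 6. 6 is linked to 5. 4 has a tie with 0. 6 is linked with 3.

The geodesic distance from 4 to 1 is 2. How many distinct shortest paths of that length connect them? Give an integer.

1

The shortest distance is 2, and the only length-2 path is 4–0–1. So there is exactly 1 shortest path.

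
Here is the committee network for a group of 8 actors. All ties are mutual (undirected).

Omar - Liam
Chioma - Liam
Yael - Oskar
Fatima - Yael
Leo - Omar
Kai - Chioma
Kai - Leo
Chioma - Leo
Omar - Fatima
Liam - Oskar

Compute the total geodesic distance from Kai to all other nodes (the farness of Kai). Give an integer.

16

Distances from Kai: Chioma:1, Fatima:3, Leo:1, Liam:2, Omar:2, Oskar:3, Yael:4.
Sum = 1 + 3 + 1 + 2 + 2 + 3 + 4 = 16.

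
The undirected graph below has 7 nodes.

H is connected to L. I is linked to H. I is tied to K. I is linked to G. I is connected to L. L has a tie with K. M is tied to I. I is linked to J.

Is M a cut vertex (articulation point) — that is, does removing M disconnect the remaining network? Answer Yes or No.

No

Even without M, every remaining node can still reach every other (the residual graph is connected), so M is not a cut vertex.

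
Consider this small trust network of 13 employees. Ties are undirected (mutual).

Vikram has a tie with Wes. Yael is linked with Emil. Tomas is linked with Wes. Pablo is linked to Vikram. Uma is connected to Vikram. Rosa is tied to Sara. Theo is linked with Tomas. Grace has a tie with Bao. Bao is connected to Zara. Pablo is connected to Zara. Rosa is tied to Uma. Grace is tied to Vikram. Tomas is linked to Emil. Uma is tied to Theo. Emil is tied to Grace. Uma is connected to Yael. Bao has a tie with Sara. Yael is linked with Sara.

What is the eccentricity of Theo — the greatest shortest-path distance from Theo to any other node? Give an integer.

4

Distances from Theo: Bao:4, Emil:2, Grace:3, Pablo:3, Rosa:2, Sara:3, Tomas:1, Uma:1, Vikram:2, Wes:2, Yael:2, Zara:4.
The largest is 4 (to Bao and Zara), so the eccentricity of Theo is 4.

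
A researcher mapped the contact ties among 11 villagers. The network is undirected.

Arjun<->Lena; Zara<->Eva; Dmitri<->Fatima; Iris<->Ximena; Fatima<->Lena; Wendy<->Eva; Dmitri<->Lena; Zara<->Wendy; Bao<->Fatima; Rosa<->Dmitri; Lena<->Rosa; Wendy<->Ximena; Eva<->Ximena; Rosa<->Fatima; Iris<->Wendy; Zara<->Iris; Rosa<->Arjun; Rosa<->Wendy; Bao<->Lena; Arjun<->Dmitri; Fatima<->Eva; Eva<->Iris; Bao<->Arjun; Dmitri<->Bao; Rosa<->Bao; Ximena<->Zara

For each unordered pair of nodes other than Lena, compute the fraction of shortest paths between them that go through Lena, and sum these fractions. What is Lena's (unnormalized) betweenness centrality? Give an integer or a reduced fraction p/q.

9/20

Pairs whose geodesics pass through Lena — Eva–Arjun: 1/5; Fatima–Arjun: 1/4.
All other pairs contribute 0.
Summing the contributions gives betweenness(Lena) = 9/20.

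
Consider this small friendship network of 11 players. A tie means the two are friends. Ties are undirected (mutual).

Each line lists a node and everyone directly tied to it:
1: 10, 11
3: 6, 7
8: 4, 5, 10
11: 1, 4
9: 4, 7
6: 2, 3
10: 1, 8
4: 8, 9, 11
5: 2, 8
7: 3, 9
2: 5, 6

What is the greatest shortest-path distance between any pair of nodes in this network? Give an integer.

5

Eccentricity of each node (its greatest distance to any other): 1:5, 2:4, 3:5, 4:4, 5:4, 6:5, 7:4, 8:4, 9:4, 10:5, 11:5.
The maximum eccentricity is 5, realized for instance by the pair 6–11 via 6 – 2 – 5 – 8 – 4 – 11. So the diameter is 5.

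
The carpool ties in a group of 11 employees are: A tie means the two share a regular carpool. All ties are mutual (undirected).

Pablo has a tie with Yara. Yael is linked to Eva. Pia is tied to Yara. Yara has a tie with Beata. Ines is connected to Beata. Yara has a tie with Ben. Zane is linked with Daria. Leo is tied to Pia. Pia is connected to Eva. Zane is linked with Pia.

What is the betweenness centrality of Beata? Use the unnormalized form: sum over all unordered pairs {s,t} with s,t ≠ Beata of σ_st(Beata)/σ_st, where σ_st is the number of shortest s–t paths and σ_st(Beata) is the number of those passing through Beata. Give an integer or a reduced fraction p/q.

Pairs whose geodesics pass through Beata — Yara–Ines: 1; Pia–Ines: 1; Zane–Ines: 1; Ben–Ines: 1; Leo–Ines: 1; Pablo–Ines: 1; Yael–Ines: 1; Ines–Daria: 1; Ines–Eva: 1.
All other pairs contribute 0.
Summing the contributions gives betweenness(Beata) = 9.

9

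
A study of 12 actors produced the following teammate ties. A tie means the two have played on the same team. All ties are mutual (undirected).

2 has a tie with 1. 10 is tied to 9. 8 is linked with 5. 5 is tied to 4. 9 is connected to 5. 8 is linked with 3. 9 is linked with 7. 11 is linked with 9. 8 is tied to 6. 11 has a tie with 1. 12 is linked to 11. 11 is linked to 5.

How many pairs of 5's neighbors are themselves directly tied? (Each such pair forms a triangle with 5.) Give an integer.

5's neighbors: 4, 8, 9, and 11.
Neighbor pairs that are themselves tied: 5–9–11. Each forms one triangle with 5, for 1 in total.

1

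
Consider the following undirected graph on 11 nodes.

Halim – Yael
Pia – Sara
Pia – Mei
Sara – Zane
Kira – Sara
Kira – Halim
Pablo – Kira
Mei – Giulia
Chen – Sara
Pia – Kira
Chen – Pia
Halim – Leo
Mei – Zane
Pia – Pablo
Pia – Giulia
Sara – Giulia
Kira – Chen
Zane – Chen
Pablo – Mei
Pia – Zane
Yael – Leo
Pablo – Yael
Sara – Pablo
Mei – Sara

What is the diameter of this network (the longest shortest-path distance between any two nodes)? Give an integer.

Eccentricity of each node (its greatest distance to any other): Chen:3, Giulia:4, Halim:3, Kira:2, Leo:4, Mei:3, Pablo:2, Pia:3, Sara:3, Yael:3, Zane:4.
The maximum eccentricity is 4, realized for instance by the pair Zane–Leo via Zane – Chen – Kira – Halim – Leo. So the diameter is 4.

4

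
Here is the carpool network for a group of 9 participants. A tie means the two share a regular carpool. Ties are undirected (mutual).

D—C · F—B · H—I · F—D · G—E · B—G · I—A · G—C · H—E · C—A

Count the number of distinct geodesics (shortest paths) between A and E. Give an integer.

The shortest distance is 3. The length-3 paths are: A–I–H–E; A–C–G–E.
That gives 2 distinct shortest paths.

2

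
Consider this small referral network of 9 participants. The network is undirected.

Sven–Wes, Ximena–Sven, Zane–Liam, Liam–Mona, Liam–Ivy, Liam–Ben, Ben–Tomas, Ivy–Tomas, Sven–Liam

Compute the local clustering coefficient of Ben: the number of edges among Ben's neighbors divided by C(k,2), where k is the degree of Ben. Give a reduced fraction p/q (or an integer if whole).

Ben's neighbors: Liam and Tomas (k = 2).
Possible neighbor pairs: C(2,2) = 1. Edges among them: none → e = 0.
Clustering(Ben) = 0/1.

0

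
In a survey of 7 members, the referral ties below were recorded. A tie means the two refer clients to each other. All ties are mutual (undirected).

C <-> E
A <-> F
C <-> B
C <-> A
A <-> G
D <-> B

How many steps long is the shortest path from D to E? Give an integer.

3

One shortest route is D – B – C – E, which uses 3 edges, and at distance 2 from D we only reach {C}, which does not include E. So d(D,E) = 3.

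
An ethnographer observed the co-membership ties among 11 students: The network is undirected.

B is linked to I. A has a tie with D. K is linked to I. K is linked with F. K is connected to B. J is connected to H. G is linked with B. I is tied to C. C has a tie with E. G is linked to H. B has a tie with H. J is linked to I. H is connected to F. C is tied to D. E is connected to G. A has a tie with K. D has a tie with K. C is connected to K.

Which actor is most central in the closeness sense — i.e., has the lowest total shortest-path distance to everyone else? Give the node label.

Farness (sum of distances to all others) for each node — A:22, B:16, C:17, D:20, E:21, F:19, G:19, H:19, I:16, J:21, K:14.
The smallest farness is 14, for K, so K has the highest closeness.

K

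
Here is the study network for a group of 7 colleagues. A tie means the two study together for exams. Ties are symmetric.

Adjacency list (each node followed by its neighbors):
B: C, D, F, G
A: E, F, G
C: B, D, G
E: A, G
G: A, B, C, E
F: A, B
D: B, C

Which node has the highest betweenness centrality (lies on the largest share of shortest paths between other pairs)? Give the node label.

G

Unnormalized betweenness of each node: A:3/2, B:25/6, C:4/3, D:0, E:0, F:5/6, G:31/6.
G has the largest value, 31/6, making it the main broker — the node through which the most shortest paths run.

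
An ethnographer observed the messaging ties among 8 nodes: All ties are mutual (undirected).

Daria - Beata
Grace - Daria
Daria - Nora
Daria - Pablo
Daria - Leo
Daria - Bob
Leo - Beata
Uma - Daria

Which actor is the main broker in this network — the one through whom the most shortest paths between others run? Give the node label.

Daria

Unnormalized betweenness of each node: Beata:0, Bob:0, Daria:20, Grace:0, Leo:0, Nora:0, Pablo:0, Uma:0.
Daria has the largest value, 20, making it the main broker — the node through which the most shortest paths run.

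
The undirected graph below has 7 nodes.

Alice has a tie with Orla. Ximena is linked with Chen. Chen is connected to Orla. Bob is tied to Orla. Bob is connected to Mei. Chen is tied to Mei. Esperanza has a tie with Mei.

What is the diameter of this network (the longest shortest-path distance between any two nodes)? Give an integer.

4

Eccentricity of each node (its greatest distance to any other): Alice:4, Bob:3, Chen:2, Esperanza:4, Mei:3, Orla:3, Ximena:3.
The maximum eccentricity is 4, realized for instance by the pair Esperanza–Alice via Esperanza – Mei – Bob – Orla – Alice. So the diameter is 4.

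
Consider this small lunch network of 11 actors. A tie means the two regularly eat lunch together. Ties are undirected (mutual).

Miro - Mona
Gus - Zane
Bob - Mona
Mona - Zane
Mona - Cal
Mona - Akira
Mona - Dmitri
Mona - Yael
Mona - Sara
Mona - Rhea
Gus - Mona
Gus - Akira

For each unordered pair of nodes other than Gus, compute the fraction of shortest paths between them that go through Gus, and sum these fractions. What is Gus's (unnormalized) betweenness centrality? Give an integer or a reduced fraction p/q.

Pairs whose geodesics pass through Gus — Akira–Zane: 1/2.
All other pairs contribute 0.
Summing the contributions gives betweenness(Gus) = 1/2.

1/2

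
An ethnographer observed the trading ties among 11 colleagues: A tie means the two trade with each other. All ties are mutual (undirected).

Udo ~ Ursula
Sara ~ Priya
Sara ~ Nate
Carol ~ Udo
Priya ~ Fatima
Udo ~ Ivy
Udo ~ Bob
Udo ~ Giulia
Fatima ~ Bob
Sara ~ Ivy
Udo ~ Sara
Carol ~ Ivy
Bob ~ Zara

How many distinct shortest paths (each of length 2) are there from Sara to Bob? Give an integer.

1

The shortest distance is 2, and the only length-2 path is Sara–Udo–Bob. So there is exactly 1 shortest path.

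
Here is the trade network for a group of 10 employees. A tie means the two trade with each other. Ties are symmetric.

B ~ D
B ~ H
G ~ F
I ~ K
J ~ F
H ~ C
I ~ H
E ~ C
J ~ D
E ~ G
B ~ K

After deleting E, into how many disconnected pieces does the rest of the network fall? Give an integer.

1

E's neighbors (C and G) remain reachable from one another through other ties, so the rest of the network stays in one piece.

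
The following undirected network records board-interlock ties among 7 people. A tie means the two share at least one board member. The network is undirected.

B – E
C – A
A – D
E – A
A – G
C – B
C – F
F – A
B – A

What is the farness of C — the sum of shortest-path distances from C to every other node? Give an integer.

9

Distances from C: A:1, B:1, D:2, E:2, F:1, G:2.
Sum = 1 + 1 + 2 + 2 + 1 + 2 = 9.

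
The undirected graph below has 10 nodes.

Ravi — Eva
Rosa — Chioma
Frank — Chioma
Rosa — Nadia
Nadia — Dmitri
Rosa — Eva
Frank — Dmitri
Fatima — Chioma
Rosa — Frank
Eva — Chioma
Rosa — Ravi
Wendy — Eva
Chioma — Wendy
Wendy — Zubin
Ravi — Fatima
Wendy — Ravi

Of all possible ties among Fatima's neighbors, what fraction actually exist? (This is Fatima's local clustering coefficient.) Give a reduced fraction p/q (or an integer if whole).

Fatima's neighbors: Chioma and Ravi (k = 2).
Possible neighbor pairs: C(2,2) = 1. Edges among them: none → e = 0.
Clustering(Fatima) = 0/1.

0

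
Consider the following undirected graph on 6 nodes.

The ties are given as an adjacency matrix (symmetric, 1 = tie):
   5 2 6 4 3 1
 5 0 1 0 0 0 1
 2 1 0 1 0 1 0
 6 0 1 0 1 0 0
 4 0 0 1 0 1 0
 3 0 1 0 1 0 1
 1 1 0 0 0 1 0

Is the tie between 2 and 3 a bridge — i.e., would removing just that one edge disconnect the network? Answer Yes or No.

No

Even without that edge, 2 still reaches 3 via 2 – 6 – 4 – 3, so the network stays connected. Not a bridge.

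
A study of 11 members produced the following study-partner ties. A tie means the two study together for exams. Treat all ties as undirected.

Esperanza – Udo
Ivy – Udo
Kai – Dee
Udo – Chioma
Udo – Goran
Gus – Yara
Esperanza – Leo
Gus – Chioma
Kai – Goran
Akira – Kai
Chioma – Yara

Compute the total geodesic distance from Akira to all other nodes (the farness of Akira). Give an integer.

Distances from Akira: Chioma:4, Dee:2, Esperanza:4, Goran:2, Gus:5, Ivy:4, Kai:1, Leo:5, Udo:3, Yara:5.
Sum = 4 + 2 + 4 + 2 + 5 + 4 + 1 + 5 + 3 + 5 = 35.

35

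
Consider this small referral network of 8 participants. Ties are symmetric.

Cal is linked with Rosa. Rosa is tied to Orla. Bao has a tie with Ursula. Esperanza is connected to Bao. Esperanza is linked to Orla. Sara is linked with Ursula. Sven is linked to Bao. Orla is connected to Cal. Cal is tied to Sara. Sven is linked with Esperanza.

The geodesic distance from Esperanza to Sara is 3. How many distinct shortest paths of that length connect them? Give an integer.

The shortest distance is 3. The length-3 paths are: Esperanza–Bao–Ursula–Sara; Esperanza–Orla–Cal–Sara.
That gives 2 distinct shortest paths.

2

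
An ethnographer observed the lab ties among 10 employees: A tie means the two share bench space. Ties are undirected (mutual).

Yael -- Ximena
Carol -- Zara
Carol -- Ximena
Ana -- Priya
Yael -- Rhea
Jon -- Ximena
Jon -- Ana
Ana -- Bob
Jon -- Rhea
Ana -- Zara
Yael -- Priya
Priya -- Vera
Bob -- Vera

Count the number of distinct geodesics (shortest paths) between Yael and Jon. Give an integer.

2

The shortest distance is 2. The length-2 paths are: Yael–Ximena–Jon; Yael–Rhea–Jon.
That gives 2 distinct shortest paths.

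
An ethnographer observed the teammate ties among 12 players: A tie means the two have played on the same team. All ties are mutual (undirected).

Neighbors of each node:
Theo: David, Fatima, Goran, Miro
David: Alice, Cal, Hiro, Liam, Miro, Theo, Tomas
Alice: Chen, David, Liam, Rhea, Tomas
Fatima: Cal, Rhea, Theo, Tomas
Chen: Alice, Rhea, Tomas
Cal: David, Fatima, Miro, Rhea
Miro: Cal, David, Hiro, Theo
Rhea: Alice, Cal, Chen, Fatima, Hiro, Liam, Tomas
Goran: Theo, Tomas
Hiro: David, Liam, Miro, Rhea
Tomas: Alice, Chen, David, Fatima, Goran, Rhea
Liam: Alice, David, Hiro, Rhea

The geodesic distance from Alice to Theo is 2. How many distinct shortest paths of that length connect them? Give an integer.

1

The shortest distance is 2, and the only length-2 path is Alice–David–Theo. So there is exactly 1 shortest path.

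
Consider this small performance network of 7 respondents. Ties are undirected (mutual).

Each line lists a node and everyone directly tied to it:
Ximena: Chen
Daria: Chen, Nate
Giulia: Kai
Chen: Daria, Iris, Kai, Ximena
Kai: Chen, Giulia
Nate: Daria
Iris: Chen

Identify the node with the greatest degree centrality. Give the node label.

Degrees — Chen:4, Daria:2, Giulia:1, Iris:1, Kai:2, Nate:1, Ximena:1.
The maximum is 4, attained only by Chen.

Chen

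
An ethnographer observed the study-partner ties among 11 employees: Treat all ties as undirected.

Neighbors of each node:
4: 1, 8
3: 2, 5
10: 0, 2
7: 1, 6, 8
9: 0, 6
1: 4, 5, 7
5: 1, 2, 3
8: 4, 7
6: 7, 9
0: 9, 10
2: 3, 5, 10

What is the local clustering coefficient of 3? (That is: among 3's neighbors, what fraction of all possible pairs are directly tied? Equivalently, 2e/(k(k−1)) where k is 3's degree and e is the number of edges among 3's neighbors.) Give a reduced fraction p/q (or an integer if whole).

1

3's neighbors: 2 and 5 (k = 2).
Possible neighbor pairs: C(2,2) = 1. Edges among them: 2–5 → e = 1.
Clustering(3) = 1/1.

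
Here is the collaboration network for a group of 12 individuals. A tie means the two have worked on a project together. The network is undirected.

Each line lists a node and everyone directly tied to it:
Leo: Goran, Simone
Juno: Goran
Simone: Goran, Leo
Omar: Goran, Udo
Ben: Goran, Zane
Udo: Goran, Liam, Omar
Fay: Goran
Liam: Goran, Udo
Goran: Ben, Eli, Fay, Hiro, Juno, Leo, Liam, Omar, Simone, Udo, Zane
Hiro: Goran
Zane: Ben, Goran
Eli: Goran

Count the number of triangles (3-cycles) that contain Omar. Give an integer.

1

Omar's neighbors: Goran and Udo.
Neighbor pairs that are themselves tied: Omar–Goran–Udo. Each forms one triangle with Omar, for 1 in total.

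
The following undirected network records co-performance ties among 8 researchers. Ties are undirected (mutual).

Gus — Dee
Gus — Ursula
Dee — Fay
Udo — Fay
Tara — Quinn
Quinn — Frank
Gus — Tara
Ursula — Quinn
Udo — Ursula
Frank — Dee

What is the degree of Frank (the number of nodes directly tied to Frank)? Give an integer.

Frank is directly tied to Dee and Quinn. That is 2 neighbors, so the degree of Frank is 2.

2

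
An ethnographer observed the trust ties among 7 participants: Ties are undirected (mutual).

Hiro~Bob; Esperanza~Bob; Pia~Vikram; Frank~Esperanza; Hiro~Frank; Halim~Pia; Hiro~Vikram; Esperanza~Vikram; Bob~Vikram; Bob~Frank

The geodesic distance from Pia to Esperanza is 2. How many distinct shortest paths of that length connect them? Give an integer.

1

The shortest distance is 2, and the only length-2 path is Pia–Vikram–Esperanza. So there is exactly 1 shortest path.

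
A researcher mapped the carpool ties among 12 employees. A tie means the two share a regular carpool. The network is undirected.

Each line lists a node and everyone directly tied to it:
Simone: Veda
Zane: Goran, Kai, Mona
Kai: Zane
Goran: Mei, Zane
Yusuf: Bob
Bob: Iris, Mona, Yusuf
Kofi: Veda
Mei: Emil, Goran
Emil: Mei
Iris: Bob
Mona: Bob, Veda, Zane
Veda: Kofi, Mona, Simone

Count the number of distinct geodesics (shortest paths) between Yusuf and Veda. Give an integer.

1

The shortest distance is 3, and the only length-3 path is Yusuf–Bob–Mona–Veda. So there is exactly 1 shortest path.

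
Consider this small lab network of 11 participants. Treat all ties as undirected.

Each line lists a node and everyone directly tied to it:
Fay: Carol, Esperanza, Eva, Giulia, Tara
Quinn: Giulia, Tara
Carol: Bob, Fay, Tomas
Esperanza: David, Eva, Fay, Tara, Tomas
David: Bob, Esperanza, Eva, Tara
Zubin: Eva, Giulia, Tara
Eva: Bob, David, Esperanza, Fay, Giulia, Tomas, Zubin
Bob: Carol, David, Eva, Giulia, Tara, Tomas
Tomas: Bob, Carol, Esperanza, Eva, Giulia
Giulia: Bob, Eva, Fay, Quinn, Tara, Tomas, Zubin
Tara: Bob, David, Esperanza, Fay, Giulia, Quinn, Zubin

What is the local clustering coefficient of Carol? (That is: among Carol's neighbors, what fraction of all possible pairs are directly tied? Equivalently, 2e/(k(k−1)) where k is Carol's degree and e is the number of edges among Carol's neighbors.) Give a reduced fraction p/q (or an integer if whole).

1/3

Carol's neighbors: Bob, Fay, and Tomas (k = 3).
Possible neighbor pairs: C(3,2) = 3. Edges among them: Bob–Tomas → e = 1.
Clustering(Carol) = 1/3.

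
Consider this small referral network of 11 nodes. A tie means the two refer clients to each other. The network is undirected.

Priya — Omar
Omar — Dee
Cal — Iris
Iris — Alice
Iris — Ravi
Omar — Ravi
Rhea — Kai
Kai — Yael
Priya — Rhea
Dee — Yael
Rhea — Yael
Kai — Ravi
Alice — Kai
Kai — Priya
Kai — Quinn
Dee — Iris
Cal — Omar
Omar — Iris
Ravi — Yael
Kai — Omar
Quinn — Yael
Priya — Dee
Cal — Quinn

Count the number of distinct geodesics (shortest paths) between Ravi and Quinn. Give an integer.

The shortest distance is 2. The length-2 paths are: Ravi–Yael–Quinn; Ravi–Kai–Quinn.
That gives 2 distinct shortest paths.

2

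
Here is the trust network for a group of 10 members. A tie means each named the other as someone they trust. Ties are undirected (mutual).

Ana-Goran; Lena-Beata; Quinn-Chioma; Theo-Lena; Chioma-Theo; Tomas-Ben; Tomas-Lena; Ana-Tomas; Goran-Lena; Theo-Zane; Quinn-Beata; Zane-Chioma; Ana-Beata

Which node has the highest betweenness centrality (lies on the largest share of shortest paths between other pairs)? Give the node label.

Unnormalized betweenness of each node: Ana:4, Beata:43/6, Ben:0, Chioma:11/4, Goran:11/12, Lena:65/4, Quinn:11/4, Theo:37/4, Tomas:107/12, Zane:0.
Lena has the largest value, 65/4, making it the main broker — the node through which the most shortest paths run.

Lena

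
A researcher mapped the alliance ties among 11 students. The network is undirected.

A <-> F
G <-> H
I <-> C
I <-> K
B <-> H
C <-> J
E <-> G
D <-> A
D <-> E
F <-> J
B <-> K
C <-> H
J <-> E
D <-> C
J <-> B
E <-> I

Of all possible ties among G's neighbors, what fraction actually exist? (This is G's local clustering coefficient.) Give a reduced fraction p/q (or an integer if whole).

0

G's neighbors: E and H (k = 2).
Possible neighbor pairs: C(2,2) = 1. Edges among them: none → e = 0.
Clustering(G) = 0/1.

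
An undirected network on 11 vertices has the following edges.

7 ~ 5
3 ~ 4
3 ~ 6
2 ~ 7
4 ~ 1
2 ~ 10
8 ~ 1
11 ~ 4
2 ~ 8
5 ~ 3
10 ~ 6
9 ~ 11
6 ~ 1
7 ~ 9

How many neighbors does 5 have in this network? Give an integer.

5 is directly tied to 3 and 7. That is 2 neighbors, so the degree of 5 is 2.

2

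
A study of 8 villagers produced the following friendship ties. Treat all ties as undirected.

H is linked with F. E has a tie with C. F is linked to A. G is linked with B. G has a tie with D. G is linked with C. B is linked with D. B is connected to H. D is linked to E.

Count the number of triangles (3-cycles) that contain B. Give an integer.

B's neighbors: D, G, and H.
Neighbor pairs that are themselves tied: B–D–G. Each forms one triangle with B, for 1 in total.

1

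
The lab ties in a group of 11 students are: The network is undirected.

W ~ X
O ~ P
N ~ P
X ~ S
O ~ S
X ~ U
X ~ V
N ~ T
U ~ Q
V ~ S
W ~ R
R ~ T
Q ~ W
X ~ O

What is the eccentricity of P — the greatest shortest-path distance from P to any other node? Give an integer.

4

Distances from P: N:1, O:1, Q:4, R:3, S:2, T:2, U:3, V:3, W:3, X:2.
The largest is 4 (to Q), so the eccentricity of P is 4.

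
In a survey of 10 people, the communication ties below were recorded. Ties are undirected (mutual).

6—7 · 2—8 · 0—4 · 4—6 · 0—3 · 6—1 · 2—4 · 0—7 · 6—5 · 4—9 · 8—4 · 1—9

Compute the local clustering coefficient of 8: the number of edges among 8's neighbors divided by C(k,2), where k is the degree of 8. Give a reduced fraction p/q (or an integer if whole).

1

8's neighbors: 2 and 4 (k = 2).
Possible neighbor pairs: C(2,2) = 1. Edges among them: 2–4 → e = 1.
Clustering(8) = 1/1.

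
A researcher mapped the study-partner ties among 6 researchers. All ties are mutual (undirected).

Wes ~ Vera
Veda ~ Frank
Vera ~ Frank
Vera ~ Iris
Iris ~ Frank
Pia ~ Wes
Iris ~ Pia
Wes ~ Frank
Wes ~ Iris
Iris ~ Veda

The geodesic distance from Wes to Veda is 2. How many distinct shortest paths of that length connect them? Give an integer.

The shortest distance is 2. The length-2 paths are: Wes–Iris–Veda; Wes–Frank–Veda.
That gives 2 distinct shortest paths.

2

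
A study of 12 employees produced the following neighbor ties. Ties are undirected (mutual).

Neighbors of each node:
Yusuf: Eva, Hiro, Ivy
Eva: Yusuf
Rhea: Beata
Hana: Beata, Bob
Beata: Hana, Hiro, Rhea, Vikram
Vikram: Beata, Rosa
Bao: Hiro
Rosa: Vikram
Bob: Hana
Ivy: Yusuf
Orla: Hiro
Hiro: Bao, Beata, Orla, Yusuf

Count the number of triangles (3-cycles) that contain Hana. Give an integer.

Hana's neighbors are Beata and Bob, but none of them are tied to each other, so no triangle contains Hana.

0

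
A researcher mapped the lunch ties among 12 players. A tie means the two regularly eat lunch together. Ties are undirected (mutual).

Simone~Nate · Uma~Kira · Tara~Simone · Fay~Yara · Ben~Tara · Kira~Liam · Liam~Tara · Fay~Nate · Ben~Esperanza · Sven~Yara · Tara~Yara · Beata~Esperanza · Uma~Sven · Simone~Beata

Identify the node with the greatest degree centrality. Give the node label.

Degrees — Beata:2, Ben:2, Esperanza:2, Fay:2, Kira:2, Liam:2, Nate:2, Simone:3, Sven:2, Tara:4, Uma:2, Yara:3.
The maximum is 4, attained only by Tara.

Tara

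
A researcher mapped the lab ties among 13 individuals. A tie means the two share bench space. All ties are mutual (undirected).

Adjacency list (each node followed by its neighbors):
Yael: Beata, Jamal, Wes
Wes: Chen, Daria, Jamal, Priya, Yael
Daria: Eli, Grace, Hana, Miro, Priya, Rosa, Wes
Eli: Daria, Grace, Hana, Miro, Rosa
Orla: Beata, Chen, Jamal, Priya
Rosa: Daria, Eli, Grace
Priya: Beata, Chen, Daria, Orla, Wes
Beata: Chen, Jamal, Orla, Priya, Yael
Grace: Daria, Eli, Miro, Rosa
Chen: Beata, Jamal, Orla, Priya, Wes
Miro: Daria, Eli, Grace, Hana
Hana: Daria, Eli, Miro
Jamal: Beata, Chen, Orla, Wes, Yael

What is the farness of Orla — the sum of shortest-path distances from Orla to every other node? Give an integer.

Distances from Orla: Beata:1, Chen:1, Daria:2, Eli:3, Grace:3, Hana:3, Jamal:1, Miro:3, Priya:1, Rosa:3, Wes:2, Yael:2.
Sum = 1 + 1 + 2 + 3 + 3 + 3 + 1 + 3 + 1 + 3 + 2 + 2 = 25.

25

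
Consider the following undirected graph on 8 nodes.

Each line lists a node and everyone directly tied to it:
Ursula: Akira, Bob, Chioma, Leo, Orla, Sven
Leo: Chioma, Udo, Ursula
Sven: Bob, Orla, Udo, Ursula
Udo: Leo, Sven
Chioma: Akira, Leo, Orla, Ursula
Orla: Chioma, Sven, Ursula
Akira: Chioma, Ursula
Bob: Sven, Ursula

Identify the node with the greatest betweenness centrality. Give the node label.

Unnormalized betweenness of each node: Akira:0, Bob:0, Chioma:11/6, Leo:13/6, Orla:1/2, Sven:10/3, Udo:1/2, Ursula:23/3.
Ursula has the largest value, 23/3, making it the main broker — the node through which the most shortest paths run.

Ursula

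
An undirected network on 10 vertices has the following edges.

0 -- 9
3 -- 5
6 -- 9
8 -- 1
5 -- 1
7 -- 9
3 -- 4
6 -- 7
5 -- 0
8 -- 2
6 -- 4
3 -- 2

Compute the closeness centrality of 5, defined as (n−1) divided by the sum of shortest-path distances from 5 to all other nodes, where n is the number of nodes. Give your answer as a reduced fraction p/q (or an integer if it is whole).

Distances from 5: 0:1, 1:1, 2:2, 3:1, 4:2, 6:3, 7:3, 8:2, 9:2. Sum = 17.
n = 10, so closeness = 9/17.

9/17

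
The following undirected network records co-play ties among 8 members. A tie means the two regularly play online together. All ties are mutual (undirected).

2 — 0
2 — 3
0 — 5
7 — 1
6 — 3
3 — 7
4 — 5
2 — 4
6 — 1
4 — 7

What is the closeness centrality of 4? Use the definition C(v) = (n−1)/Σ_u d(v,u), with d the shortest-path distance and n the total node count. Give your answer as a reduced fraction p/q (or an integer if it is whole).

7/12

Distances from 4: 0:2, 1:2, 2:1, 3:2, 5:1, 6:3, 7:1. Sum = 12.
n = 8, so closeness = 7/12.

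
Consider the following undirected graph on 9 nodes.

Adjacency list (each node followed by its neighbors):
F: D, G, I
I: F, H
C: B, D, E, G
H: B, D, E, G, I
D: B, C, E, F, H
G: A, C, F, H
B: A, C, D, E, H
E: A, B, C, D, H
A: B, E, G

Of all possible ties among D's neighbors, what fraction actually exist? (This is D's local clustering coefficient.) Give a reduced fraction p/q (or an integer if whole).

D's neighbors: B, C, E, F, and H (k = 5).
Possible neighbor pairs: C(5,2) = 10. Edges among them: B–C, B–E, B–H, C–E, E–H → e = 5.
Clustering(D) = 5/10 = 1/2.

1/2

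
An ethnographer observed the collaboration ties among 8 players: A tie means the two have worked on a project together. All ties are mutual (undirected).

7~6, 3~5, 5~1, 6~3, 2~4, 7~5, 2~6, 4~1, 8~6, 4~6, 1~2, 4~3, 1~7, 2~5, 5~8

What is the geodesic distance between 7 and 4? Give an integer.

One shortest route is 7 – 6 – 4, which uses 2 edges, and 7 and 4 are not directly tied, so nothing shorter exists. So d(7,4) = 2.

2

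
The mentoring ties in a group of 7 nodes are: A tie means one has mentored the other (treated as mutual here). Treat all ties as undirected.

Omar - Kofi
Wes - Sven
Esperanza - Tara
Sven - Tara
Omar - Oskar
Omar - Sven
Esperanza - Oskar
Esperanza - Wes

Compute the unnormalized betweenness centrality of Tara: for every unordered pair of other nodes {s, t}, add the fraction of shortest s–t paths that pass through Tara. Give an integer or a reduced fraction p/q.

Pairs whose geodesics pass through Tara — Esperanza–Sven: 1/2.
All other pairs contribute 0.
Summing the contributions gives betweenness(Tara) = 1/2.

1/2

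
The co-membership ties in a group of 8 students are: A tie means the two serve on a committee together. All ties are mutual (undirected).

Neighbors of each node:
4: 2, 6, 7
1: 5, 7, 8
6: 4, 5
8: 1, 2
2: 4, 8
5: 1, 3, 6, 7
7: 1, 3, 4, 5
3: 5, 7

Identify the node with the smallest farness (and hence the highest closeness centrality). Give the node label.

Farness (sum of distances to all others) for each node — 1:11, 2:14, 3:14, 4:11, 5:11, 6:13, 7:10, 8:14.
The smallest farness is 10, for 7, so 7 has the highest closeness.

7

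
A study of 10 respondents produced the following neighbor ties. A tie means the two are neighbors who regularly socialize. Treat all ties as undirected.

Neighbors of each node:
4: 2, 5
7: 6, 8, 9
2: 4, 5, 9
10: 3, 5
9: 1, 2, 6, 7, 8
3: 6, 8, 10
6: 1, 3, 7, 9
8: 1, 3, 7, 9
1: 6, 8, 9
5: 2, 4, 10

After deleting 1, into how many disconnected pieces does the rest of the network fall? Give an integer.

1's neighbors (6, 8, and 9) remain reachable from one another through other ties, so the rest of the network stays in one piece.

1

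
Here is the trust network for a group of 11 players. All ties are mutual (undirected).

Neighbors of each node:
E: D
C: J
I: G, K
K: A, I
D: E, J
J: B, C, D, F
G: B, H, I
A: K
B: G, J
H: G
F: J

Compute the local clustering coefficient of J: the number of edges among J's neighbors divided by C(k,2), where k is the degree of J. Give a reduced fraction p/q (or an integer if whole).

J's neighbors: B, C, D, and F (k = 4).
Possible neighbor pairs: C(4,2) = 6. Edges among them: none → e = 0.
Clustering(J) = 0/6 = 0.

0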